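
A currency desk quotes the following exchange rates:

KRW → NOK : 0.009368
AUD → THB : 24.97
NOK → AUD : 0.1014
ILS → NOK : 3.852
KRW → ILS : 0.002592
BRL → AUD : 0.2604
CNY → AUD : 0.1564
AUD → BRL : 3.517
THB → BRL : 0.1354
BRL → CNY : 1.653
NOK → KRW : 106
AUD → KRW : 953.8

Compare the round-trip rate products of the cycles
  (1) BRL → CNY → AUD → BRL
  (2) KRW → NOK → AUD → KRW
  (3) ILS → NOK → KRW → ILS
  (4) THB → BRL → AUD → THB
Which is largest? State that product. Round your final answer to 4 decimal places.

1.0583

(1) 1.653 × 0.1564 × 3.517 = 0.90925
(2) 0.009368 × 0.1014 × 953.8 = 0.90603
(3) 3.852 × 106 × 0.002592 = 1.05834
(4) 0.1354 × 0.2604 × 24.97 = 0.88040
Highest is cycle (3) at 1.0583 (>1, arbitrage).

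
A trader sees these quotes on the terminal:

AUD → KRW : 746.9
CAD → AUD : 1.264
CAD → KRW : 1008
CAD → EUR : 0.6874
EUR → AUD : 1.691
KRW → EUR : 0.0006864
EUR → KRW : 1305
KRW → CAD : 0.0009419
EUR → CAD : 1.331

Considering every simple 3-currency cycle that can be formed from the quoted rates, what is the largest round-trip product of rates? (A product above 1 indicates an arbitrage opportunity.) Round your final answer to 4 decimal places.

0.9209

CAD→KRW→EUR→CAD: 1008 × 0.0006864 × 1.331 = 0.92091
AUD→KRW→CAD→AUD: 746.9 × 0.0009419 × 1.264 = 0.88923
AUD→KRW→EUR→AUD: 746.9 × 0.0006864 × 1.691 = 0.86693
CAD→EUR→KRW→CAD: 0.6874 × 1305 × 0.0009419 = 0.84494
Maximum is CAD→KRW→EUR→CAD at 0.9209; no arbitrage — every cycle loses value.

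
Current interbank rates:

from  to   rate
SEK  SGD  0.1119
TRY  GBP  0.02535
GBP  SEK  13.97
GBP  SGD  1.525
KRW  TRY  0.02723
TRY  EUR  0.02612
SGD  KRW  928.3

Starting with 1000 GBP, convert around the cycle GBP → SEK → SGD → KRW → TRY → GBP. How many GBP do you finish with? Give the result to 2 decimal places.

1000 GBP × 13.97 = 13970 SEK
13970 SEK × 0.1119 = 1563.243 SGD
1563.243 SGD × 928.3 = 1451158.4769 KRW
1451158.4769 KRW × 0.02723 = 39515.045325987 TRY
39515.045325987 TRY × 0.02535 = 1001.70639901377045 GBP

1001.71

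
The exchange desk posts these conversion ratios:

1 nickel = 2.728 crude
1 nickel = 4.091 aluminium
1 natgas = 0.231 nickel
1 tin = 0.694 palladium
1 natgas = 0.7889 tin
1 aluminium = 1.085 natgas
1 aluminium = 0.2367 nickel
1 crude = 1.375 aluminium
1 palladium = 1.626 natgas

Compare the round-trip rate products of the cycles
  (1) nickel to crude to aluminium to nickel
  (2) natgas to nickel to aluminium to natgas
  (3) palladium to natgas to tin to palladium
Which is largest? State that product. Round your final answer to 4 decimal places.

1.0253

(1) 2.728 × 1.375 × 0.2367 = 0.88786
(2) 0.231 × 4.091 × 1.085 = 1.02535
(3) 1.626 × 0.7889 × 0.694 = 0.89023
Highest is cycle (2) at 1.0253 (>1, arbitrage).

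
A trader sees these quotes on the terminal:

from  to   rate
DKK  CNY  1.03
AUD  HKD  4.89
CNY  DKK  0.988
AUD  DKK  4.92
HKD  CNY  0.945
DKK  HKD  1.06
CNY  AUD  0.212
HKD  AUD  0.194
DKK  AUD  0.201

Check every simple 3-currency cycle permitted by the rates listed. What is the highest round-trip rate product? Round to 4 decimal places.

1.0743

CNY→AUD→DKK→CNY: 0.212 × 4.92 × 1.03 = 1.07433
HKD→AUD→DKK→HKD: 0.194 × 4.92 × 1.06 = 1.01175
CNY→DKK→HKD→CNY: 0.988 × 1.06 × 0.945 = 0.98968
CNY→AUD→HKD→CNY: 0.212 × 4.89 × 0.945 = 0.97966
Maximum is CNY→AUD→DKK→CNY at 1.0743; arbitrage exists.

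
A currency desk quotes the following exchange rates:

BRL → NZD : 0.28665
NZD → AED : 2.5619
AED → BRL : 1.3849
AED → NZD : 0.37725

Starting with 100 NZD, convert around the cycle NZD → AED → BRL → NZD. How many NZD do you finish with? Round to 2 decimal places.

100 NZD × 2.5619 = 256.19 AED
256.19 AED × 1.3849 = 354.797531 BRL
354.797531 BRL × 0.28665 = 101.70271226115 NZD

101.70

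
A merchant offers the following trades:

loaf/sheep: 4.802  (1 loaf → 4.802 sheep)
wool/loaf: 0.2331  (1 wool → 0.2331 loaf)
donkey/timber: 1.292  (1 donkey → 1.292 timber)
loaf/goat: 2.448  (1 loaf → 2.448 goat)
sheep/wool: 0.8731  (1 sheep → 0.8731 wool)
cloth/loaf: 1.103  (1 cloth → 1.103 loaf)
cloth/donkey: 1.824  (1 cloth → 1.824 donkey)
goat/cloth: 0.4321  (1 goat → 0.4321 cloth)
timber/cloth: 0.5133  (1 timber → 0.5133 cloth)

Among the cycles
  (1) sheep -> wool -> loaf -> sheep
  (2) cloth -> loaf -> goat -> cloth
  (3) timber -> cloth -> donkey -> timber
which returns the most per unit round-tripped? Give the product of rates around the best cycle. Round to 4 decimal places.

1.2096

(1) 0.8731 × 0.2331 × 4.802 = 0.97730
(2) 1.103 × 2.448 × 0.4321 = 1.16673
(3) 0.5133 × 1.824 × 1.292 = 1.20965
Highest is cycle (3) at 1.2096 (>1, arbitrage).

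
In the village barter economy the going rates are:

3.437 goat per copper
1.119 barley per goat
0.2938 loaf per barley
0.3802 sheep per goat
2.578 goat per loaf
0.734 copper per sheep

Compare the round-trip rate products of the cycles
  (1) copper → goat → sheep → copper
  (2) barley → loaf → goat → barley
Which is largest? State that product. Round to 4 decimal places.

0.9592

(1) 3.437 × 0.3802 × 0.734 = 0.95915
(2) 0.2938 × 2.578 × 1.119 = 0.84755
Highest is cycle (1) at 0.9592 (≤1, no arbitrage).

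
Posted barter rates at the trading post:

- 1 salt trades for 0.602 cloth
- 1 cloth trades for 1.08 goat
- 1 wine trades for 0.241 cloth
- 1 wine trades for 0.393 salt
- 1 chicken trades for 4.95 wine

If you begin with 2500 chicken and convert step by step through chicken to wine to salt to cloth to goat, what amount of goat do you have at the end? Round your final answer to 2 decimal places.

2500 chicken × 4.95 = 12375 wine
12375 wine × 0.393 = 4863.375 salt
4863.375 salt × 0.602 = 2927.75175 cloth
2927.75175 cloth × 1.08 = 3161.97189 goat

3161.97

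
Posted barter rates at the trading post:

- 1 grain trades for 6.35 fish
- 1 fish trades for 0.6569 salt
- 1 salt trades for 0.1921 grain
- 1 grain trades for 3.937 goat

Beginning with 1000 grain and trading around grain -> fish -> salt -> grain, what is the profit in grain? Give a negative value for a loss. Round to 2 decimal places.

-198.69

1000 grain × 6.35 = 6350 fish
6350 fish × 0.6569 = 4171.315 salt
4171.315 salt × 0.1921 = 801.3096115 grain
Net change: 801.3096115 − 1000 = -198.6903885 grain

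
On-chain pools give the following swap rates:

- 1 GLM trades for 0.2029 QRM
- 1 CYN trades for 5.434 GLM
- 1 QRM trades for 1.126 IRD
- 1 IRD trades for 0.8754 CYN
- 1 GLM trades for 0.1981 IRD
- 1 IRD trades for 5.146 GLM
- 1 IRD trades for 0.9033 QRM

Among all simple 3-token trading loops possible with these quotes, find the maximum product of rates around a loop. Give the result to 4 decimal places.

1.1757

QRM→IRD→GLM→QRM: 1.126 × 5.146 × 0.2029 = 1.17568
IRD→CYN→GLM→IRD: 0.8754 × 5.434 × 0.1981 = 0.94235
Maximum is QRM→IRD→GLM→QRM at 1.1757; arbitrage exists.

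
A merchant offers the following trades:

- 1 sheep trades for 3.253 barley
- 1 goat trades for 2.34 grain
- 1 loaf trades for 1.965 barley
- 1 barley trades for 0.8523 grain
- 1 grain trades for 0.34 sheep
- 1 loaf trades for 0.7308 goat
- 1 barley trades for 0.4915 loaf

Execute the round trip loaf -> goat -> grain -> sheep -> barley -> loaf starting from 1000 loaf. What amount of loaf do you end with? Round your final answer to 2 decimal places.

929.61

1000 loaf × 0.7308 = 730.8 goat
730.8 goat × 2.34 = 1710.072 grain
1710.072 grain × 0.34 = 581.42448 sheep
581.42448 sheep × 3.253 = 1891.37383344 barley
1891.37383344 barley × 0.4915 = 929.61023913576 loaf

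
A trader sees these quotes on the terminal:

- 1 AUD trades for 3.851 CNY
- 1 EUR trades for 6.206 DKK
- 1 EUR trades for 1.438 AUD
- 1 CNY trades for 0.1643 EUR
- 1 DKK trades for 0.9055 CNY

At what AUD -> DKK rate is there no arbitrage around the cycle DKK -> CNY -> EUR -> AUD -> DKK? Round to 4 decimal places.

4.6743

Known legs of the cycle: 0.9055 × 0.1643 × 1.438 = 0.2139365087
For no arbitrage the full-cycle product must be 1, so the missing rate is 1 / 0.2139365087 ≈ 4.674284.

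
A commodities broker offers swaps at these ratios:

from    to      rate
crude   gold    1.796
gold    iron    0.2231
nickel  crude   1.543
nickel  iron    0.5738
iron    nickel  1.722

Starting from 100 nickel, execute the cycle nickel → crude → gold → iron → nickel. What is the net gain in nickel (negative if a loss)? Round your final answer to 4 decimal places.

100 nickel × 1.543 = 154.3 crude
154.3 crude × 1.796 = 277.1228 gold
277.1228 gold × 0.2231 = 61.82609668 iron
61.82609668 iron × 1.722 = 106.46453848296 nickel
Net change: 106.46453848296 − 100 = 6.46453848296 nickel

6.4645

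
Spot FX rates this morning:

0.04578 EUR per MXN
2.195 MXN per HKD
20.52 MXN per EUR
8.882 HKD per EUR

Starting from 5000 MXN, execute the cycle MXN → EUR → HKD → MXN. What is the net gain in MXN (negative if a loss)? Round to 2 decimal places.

-537.37

5000 MXN × 0.04578 = 228.9 EUR
228.9 EUR × 8.882 = 2033.0898 HKD
2033.0898 HKD × 2.195 = 4462.632111 MXN
Net change: 4462.632111 − 5000 = -537.367889 MXN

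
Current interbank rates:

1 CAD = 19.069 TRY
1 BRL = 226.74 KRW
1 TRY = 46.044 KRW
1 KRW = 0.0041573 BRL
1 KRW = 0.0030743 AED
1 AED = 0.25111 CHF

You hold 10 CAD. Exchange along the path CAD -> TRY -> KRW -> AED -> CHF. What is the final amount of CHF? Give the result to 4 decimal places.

10 CAD × 19.069 = 190.69 TRY
190.69 TRY × 46.044 = 8780.13036 KRW
8780.13036 KRW × 0.0030743 = 26.992754765748 AED
26.992754765748 AED × 0.25111 = 6.77815064922698028 CHF

6.7782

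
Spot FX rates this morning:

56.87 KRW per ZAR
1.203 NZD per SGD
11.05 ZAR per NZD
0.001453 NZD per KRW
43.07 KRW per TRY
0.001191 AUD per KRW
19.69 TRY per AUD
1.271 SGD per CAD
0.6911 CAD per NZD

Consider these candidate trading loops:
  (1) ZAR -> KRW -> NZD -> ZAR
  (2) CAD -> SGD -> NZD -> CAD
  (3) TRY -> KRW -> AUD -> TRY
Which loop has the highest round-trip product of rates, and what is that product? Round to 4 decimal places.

(1) 56.87 × 0.001453 × 11.05 = 0.91308
(2) 1.271 × 1.203 × 0.6911 = 1.05670
(3) 43.07 × 0.001191 × 19.69 = 1.01003
Highest is cycle (2) at 1.0567 (>1, arbitrage).

1.0567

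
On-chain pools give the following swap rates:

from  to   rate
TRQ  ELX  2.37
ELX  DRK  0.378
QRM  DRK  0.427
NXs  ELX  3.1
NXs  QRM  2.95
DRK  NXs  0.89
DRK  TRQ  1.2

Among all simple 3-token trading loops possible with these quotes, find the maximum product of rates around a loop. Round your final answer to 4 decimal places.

QRM→DRK→NXs→QRM: 0.427 × 0.89 × 2.95 = 1.12109
ELX→DRK→TRQ→ELX: 0.378 × 1.2 × 2.37 = 1.07503
ELX→DRK→NXs→ELX: 0.378 × 0.89 × 3.1 = 1.04290
Maximum is QRM→DRK→NXs→QRM at 1.1211; arbitrage exists.

1.1211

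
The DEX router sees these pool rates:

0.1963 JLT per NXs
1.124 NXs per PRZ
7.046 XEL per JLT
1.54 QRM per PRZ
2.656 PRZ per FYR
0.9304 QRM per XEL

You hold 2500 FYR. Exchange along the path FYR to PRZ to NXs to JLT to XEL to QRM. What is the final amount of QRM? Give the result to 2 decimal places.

9604.33

2500 FYR × 2.656 = 6640 PRZ
6640 PRZ × 1.124 = 7463.36 NXs
7463.36 NXs × 0.1963 = 1465.057568 JLT
1465.057568 JLT × 7.046 = 10322.795624128 XEL
10322.795624128 XEL × 0.9304 = 9604.3290486886912 QRM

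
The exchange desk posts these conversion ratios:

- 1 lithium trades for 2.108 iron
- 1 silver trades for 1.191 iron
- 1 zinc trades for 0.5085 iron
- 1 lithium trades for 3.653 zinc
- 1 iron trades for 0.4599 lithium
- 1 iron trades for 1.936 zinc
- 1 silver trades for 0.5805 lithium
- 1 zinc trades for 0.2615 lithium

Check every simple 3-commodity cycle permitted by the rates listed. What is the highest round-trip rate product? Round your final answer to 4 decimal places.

1.0672

zinc→lithium→iron→zinc: 0.2615 × 2.108 × 1.936 = 1.06720
zinc→iron→lithium→zinc: 0.5085 × 0.4599 × 3.653 = 0.85429
Maximum is zinc→lithium→iron→zinc at 1.0672; arbitrage exists.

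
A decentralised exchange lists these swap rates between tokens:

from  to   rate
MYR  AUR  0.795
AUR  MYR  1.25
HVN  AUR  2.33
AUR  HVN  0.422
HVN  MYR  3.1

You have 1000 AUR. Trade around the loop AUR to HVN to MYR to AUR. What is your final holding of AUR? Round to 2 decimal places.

1000 AUR × 0.422 = 422 HVN
422 HVN × 3.1 = 1308.2 MYR
1308.2 MYR × 0.795 = 1040.019 AUR

1040.02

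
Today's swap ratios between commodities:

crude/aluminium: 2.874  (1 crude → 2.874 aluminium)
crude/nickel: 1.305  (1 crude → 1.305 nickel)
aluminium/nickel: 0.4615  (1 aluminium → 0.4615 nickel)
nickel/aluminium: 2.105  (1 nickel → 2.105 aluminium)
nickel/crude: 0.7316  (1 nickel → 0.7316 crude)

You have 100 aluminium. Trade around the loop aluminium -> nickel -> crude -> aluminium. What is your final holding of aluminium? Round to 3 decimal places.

97.036

100 aluminium × 0.4615 = 46.15 nickel
46.15 nickel × 0.7316 = 33.76334 crude
33.76334 crude × 2.874 = 97.03583916 aluminium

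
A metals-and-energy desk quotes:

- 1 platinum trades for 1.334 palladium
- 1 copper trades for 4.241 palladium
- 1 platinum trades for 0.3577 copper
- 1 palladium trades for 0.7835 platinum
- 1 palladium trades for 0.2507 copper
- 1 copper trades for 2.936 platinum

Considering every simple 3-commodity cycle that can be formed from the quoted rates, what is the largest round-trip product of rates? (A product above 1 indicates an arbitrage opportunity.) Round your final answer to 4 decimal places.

palladium→platinum→copper→palladium: 0.7835 × 0.3577 × 4.241 = 1.18857
palladium→copper→platinum→palladium: 0.2507 × 2.936 × 1.334 = 0.98190
Maximum is palladium→platinum→copper→palladium at 1.1886; arbitrage exists.

1.1886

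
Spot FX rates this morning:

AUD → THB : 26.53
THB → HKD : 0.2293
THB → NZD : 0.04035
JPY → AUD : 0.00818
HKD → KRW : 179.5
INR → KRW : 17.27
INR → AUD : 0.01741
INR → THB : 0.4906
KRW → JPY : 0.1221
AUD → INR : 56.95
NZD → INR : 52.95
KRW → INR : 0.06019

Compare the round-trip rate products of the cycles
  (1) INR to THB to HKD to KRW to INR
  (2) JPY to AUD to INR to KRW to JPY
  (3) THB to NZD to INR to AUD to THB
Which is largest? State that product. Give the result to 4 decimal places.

1.2154

(1) 0.4906 × 0.2293 × 179.5 × 0.06019 = 1.21540
(2) 0.00818 × 56.95 × 17.27 × 0.1221 = 0.98232
(3) 0.04035 × 52.95 × 0.01741 × 26.53 = 0.98684
Highest is cycle (1) at 1.2154 (>1, arbitrage).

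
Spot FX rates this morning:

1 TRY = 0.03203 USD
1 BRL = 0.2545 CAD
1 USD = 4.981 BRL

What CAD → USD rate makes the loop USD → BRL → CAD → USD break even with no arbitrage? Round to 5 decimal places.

Known legs of the cycle: 4.981 × 0.2545 = 1.2676645
For no arbitrage the full-cycle product must be 1, so the missing rate is 1 / 1.2676645 ≈ 0.7888523.

0.78885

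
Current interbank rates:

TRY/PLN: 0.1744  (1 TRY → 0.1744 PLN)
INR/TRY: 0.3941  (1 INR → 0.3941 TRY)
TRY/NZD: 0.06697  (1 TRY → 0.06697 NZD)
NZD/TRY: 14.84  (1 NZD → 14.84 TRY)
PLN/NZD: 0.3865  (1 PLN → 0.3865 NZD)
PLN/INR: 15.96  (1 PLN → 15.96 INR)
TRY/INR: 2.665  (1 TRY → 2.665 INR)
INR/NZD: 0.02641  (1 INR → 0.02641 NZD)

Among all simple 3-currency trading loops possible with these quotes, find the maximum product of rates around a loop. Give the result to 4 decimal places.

1.0969

PLN→INR→TRY→PLN: 15.96 × 0.3941 × 0.1744 = 1.09695
NZD→TRY→INR→NZD: 14.84 × 2.665 × 0.02641 = 1.04448
PLN→NZD→TRY→PLN: 0.3865 × 14.84 × 0.1744 = 1.00030
Maximum is PLN→INR→TRY→PLN at 1.0969; arbitrage exists.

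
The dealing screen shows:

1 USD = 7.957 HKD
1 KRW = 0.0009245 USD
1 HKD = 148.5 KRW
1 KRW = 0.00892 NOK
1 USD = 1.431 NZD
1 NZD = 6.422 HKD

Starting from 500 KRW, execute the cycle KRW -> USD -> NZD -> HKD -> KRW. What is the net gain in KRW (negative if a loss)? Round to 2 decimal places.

130.83

500 KRW × 0.0009245 = 0.46225 USD
0.46225 USD × 1.431 = 0.66147975 NZD
0.66147975 NZD × 6.422 = 4.2480229545 HKD
4.2480229545 HKD × 148.5 = 630.83140874325 KRW
Net change: 630.83140874325 − 500 = 130.83140874325 KRW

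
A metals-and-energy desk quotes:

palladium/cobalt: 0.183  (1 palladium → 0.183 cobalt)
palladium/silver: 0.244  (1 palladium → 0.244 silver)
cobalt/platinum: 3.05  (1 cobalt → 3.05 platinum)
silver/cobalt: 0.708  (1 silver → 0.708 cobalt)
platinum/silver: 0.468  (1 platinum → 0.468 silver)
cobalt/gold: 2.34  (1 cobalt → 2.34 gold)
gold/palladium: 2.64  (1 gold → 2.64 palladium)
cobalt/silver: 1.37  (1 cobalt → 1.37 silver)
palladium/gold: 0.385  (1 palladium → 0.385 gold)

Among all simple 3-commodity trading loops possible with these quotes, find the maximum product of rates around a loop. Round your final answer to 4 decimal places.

1.1305

gold→palladium→cobalt→gold: 2.64 × 0.183 × 2.34 = 1.13050
cobalt→platinum→silver→cobalt: 3.05 × 0.468 × 0.708 = 1.01060
Maximum is gold→palladium→cobalt→gold at 1.1305; arbitrage exists.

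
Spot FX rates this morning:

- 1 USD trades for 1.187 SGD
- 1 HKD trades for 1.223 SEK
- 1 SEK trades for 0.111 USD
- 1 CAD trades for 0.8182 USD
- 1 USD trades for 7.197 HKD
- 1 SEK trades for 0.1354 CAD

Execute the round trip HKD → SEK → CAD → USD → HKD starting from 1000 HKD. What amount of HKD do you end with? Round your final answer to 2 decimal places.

975.12

1000 HKD × 1.223 = 1223 SEK
1223 SEK × 0.1354 = 165.5942 CAD
165.5942 CAD × 0.8182 = 135.48917444 USD
135.48917444 USD × 7.197 = 975.11558844468 HKD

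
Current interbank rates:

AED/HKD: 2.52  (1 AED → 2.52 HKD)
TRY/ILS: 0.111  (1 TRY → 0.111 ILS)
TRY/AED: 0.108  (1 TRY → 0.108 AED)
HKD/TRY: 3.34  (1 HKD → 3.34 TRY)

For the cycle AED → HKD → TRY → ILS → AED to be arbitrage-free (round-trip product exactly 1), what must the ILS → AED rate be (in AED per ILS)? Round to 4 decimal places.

1.0704

Known legs of the cycle: 2.52 × 3.34 × 0.111 = 0.9342648
For no arbitrage the full-cycle product must be 1, so the missing rate is 1 / 0.9342648 ≈ 1.070360.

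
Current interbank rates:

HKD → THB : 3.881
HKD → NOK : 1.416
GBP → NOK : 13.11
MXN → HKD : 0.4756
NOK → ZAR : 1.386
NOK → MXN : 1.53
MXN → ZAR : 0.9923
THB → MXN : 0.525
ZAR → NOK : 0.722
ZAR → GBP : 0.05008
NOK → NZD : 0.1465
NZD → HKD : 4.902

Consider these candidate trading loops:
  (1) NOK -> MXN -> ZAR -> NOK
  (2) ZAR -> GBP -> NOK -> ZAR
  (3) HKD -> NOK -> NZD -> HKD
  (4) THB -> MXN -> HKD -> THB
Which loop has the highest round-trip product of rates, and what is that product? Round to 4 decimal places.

1.0962

(1) 1.53 × 0.9923 × 0.722 = 1.09615
(2) 0.05008 × 13.11 × 1.386 = 0.90998
(3) 1.416 × 0.1465 × 4.902 = 1.01689
(4) 0.525 × 0.4756 × 3.881 = 0.96905
Highest is cycle (1) at 1.0962 (>1, arbitrage).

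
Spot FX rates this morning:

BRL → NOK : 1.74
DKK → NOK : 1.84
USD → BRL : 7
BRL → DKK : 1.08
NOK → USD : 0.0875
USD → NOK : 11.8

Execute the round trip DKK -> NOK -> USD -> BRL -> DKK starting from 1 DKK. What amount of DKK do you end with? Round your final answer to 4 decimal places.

1.2172

1 DKK × 1.84 = 1.84 NOK
1.84 NOK × 0.0875 = 0.161 USD
0.161 USD × 7 = 1.127 BRL
1.127 BRL × 1.08 = 1.21716 DKK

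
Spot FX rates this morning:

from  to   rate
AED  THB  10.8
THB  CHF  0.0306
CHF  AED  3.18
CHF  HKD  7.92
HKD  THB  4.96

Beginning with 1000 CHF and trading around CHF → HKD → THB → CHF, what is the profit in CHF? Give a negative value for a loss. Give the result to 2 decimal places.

1000 CHF × 7.92 = 7920 HKD
7920 HKD × 4.96 = 39283.2 THB
39283.2 THB × 0.0306 = 1202.06592 CHF
Net change: 1202.06592 − 1000 = 202.06592 CHF

202.07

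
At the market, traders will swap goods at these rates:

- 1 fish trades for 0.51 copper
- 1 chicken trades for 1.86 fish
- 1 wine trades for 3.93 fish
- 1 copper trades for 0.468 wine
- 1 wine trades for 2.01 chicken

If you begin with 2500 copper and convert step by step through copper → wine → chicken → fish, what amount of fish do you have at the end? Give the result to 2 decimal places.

2500 copper × 0.468 = 1170 wine
1170 wine × 2.01 = 2351.7 chicken
2351.7 chicken × 1.86 = 4374.162 fish

4374.16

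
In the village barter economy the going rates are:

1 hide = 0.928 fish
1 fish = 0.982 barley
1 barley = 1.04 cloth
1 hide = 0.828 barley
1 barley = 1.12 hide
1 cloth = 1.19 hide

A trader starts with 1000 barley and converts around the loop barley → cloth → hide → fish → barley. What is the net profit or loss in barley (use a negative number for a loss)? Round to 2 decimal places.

1000 barley × 1.04 = 1040 cloth
1040 cloth × 1.19 = 1237.6 hide
1237.6 hide × 0.928 = 1148.4928 fish
1148.4928 fish × 0.982 = 1127.8199296 barley
Net change: 1127.8199296 − 1000 = 127.8199296 barley

127.82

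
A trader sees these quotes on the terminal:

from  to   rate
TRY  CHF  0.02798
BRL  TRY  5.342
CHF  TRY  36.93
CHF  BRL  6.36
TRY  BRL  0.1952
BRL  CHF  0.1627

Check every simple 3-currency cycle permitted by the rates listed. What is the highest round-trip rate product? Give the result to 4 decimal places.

1.1729

BRL→CHF→TRY→BRL: 0.1627 × 36.93 × 0.1952 = 1.17286
BRL→TRY→CHF→BRL: 5.342 × 0.02798 × 6.36 = 0.95062
Maximum is BRL→CHF→TRY→BRL at 1.1729; arbitrage exists.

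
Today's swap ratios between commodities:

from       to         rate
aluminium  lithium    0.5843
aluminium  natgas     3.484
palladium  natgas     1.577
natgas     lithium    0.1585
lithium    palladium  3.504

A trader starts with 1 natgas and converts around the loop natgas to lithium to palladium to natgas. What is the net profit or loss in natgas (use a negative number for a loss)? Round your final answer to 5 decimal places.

1 natgas × 0.1585 = 0.1585 lithium
0.1585 lithium × 3.504 = 0.555384 palladium
0.555384 palladium × 1.577 = 0.875840568 natgas
Net change: 0.875840568 − 1 = -0.124159432 natgas

-0.12416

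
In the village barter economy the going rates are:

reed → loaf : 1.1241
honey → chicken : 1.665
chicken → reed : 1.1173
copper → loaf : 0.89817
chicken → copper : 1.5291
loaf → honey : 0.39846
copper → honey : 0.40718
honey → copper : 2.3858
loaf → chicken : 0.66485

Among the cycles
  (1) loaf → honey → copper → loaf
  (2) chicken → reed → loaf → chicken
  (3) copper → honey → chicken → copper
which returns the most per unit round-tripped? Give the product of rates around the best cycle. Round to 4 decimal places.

1.0367

(1) 0.39846 × 2.3858 × 0.89817 = 0.85384
(2) 1.1173 × 1.1241 × 0.66485 = 0.83502
(3) 0.40718 × 1.665 × 1.5291 = 1.03666
Highest is cycle (3) at 1.0367 (>1, arbitrage).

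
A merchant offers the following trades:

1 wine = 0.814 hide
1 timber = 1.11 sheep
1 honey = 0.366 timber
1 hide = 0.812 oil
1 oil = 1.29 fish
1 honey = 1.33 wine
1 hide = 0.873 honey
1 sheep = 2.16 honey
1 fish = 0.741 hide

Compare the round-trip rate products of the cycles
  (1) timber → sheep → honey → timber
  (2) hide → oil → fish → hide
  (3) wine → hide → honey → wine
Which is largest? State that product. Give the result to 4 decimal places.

(1) 1.11 × 2.16 × 0.366 = 0.87752
(2) 0.812 × 1.29 × 0.741 = 0.77618
(3) 0.814 × 0.873 × 1.33 = 0.94513
Highest is cycle (3) at 0.9451 (≤1, no arbitrage).

0.9451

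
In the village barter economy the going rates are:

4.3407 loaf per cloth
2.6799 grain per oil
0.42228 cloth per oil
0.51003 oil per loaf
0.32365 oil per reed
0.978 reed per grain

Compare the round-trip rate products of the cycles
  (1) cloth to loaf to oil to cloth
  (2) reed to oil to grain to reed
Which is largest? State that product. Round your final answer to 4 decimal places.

0.9349

(1) 4.3407 × 0.51003 × 0.42228 = 0.93488
(2) 0.32365 × 2.6799 × 0.978 = 0.84827
Highest is cycle (1) at 0.9349 (≤1, no arbitrage).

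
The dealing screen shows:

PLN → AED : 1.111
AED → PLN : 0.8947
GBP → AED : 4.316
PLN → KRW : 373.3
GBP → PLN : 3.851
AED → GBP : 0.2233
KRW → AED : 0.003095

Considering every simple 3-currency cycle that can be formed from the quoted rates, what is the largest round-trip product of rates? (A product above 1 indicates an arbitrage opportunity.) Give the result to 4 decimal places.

AED→PLN→KRW→AED: 0.8947 × 373.3 × 0.003095 = 1.03370
GBP→PLN→AED→GBP: 3.851 × 1.111 × 0.2233 = 0.95538
Maximum is AED→PLN→KRW→AED at 1.0337; arbitrage exists.

1.0337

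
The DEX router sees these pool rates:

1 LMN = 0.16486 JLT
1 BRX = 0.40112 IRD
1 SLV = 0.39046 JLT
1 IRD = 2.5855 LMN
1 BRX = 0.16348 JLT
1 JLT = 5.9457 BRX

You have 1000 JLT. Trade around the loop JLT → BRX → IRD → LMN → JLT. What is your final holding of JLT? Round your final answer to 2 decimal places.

1016.57

1000 JLT × 5.9457 = 5945.7 BRX
5945.7 BRX × 0.40112 = 2384.939184 IRD
2384.939184 IRD × 2.5855 = 6166.260260232 LMN
6166.260260232 LMN × 0.16486 = 1016.56966650184752 JLT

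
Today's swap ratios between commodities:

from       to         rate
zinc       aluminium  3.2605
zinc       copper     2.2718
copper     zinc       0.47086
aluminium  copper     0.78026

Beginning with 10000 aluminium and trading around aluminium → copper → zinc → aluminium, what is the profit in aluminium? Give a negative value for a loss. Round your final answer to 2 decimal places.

10000 aluminium × 0.78026 = 7802.6 copper
7802.6 copper × 0.47086 = 3673.932236 zinc
3673.932236 zinc × 3.2605 = 11978.856055478 aluminium
Net change: 11978.856055478 − 10000 = 1978.856055478 aluminium

1978.86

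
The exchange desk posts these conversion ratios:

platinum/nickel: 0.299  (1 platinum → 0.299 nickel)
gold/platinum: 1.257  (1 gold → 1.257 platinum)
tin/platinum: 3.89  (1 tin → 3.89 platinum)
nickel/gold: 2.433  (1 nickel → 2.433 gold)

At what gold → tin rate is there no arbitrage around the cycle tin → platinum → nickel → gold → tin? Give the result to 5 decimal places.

Known legs of the cycle: 3.89 × 0.299 × 2.433 = 2.82984663
For no arbitrage the full-cycle product must be 1, so the missing rate is 1 / 2.82984663 ≈ 0.3533760.

0.35338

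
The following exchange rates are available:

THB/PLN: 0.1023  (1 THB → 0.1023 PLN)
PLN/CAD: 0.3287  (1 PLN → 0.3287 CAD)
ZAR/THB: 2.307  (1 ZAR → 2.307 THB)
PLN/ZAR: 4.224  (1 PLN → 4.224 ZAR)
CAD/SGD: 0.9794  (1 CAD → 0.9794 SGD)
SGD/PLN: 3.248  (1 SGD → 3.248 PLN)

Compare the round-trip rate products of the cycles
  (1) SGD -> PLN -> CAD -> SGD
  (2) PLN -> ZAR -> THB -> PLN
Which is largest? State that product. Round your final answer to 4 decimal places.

(1) 3.248 × 0.3287 × 0.9794 = 1.04562
(2) 4.224 × 2.307 × 0.1023 = 0.99689
Highest is cycle (1) at 1.0456 (>1, arbitrage).

1.0456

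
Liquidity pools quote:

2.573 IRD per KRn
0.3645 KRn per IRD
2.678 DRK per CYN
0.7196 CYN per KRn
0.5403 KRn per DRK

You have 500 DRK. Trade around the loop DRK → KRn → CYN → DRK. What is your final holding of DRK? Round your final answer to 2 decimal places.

520.60

500 DRK × 0.5403 = 270.15 KRn
270.15 KRn × 0.7196 = 194.39994 CYN
194.39994 CYN × 2.678 = 520.60303932 DRK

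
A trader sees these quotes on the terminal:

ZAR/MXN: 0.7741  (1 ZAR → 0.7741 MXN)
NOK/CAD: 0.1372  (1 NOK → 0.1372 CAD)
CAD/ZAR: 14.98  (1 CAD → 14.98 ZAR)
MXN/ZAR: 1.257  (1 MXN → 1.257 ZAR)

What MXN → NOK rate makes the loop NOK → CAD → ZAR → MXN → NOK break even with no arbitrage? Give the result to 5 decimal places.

Known legs of the cycle: 0.1372 × 14.98 × 0.7741 = 1.5909736696
For no arbitrage the full-cycle product must be 1, so the missing rate is 1 / 1.5909736696 ≈ 0.6285459.

0.62855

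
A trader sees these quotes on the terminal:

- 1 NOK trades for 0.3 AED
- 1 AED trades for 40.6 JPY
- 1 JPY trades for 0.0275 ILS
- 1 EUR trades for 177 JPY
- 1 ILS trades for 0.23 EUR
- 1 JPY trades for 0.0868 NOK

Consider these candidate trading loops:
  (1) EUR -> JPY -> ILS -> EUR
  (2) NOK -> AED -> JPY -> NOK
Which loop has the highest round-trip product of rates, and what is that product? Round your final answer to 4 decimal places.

(1) 177 × 0.0275 × 0.23 = 1.11953
(2) 0.3 × 40.6 × 0.0868 = 1.05722
Highest is cycle (1) at 1.1195 (>1, arbitrage).

1.1195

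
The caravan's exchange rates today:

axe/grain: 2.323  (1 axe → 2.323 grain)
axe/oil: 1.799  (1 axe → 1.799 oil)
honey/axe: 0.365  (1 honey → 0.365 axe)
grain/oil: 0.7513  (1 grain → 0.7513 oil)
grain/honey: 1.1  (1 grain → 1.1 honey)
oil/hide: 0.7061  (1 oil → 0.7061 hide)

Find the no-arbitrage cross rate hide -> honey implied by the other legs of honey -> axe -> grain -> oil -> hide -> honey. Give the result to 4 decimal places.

2.2232

Known legs of the cycle: 0.365 × 2.323 × 0.7513 × 0.7061 = 0.44980230288235
For no arbitrage the full-cycle product must be 1, so the missing rate is 1 / 0.44980230288235 ≈ 2.223199.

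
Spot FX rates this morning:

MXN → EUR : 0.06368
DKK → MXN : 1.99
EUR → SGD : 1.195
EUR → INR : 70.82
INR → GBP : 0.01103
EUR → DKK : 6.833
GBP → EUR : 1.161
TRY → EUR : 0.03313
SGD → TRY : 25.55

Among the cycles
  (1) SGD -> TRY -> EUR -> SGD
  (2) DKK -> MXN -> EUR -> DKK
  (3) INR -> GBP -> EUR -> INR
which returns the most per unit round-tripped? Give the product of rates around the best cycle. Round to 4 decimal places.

1.0115

(1) 25.55 × 0.03313 × 1.195 = 1.01153
(2) 1.99 × 0.06368 × 6.833 = 0.86590
(3) 0.01103 × 1.161 × 70.82 = 0.90691
Highest is cycle (1) at 1.0115 (>1, arbitrage).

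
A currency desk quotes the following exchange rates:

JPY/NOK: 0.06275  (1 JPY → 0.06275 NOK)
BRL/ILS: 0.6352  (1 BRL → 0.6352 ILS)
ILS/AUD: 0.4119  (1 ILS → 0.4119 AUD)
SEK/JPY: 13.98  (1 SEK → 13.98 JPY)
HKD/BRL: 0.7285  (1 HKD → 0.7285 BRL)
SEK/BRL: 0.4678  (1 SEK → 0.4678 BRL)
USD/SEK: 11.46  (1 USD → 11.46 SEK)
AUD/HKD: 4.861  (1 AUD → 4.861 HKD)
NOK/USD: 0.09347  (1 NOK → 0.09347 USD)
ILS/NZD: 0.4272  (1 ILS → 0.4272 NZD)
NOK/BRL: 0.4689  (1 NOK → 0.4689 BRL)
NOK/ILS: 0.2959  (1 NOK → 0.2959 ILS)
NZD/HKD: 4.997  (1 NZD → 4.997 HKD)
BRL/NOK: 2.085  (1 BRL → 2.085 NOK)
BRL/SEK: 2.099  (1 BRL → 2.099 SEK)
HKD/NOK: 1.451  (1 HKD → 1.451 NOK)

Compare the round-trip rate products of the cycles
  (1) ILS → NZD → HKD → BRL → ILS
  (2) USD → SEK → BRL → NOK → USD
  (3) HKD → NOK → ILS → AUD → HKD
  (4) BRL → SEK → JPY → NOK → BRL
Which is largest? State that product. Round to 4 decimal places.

(1) 0.4272 × 4.997 × 0.7285 × 0.6352 = 0.98783
(2) 11.46 × 0.4678 × 2.085 × 0.09347 = 1.04478
(3) 1.451 × 0.2959 × 0.4119 × 4.861 = 0.85967
(4) 2.099 × 13.98 × 0.06275 × 0.4689 = 0.86340
Highest is cycle (2) at 1.0448 (>1, arbitrage).

1.0448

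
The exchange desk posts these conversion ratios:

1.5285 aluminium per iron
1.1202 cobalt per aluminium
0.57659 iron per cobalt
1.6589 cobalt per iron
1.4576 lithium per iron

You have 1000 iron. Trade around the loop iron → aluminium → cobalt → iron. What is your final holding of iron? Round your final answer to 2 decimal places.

987.25

1000 iron × 1.5285 = 1528.5 aluminium
1528.5 aluminium × 1.1202 = 1712.2257 cobalt
1712.2257 cobalt × 0.57659 = 987.252216363 iron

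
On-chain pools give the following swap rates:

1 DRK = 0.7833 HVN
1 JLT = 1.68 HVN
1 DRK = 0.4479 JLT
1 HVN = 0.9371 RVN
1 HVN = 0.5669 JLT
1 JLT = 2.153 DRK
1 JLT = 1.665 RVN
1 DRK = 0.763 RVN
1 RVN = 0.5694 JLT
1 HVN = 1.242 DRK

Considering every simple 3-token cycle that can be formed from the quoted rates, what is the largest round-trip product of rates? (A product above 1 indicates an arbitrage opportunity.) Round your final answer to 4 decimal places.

JLT→DRK→HVN→JLT: 2.153 × 0.7833 × 0.5669 = 0.95605
JLT→DRK→RVN→JLT: 2.153 × 0.763 × 0.5694 = 0.93538
JLT→HVN→DRK→JLT: 1.68 × 1.242 × 0.4479 = 0.93457
JLT→HVN→RVN→JLT: 1.68 × 0.9371 × 0.5694 = 0.89642
Maximum is JLT→DRK→HVN→JLT at 0.9560; no arbitrage — every cycle loses value.

0.9560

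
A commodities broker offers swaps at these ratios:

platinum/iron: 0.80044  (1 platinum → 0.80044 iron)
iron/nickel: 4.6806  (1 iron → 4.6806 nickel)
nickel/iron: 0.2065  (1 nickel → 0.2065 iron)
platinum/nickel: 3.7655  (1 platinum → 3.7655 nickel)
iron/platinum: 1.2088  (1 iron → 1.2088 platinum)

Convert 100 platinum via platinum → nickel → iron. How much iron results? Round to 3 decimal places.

100 platinum × 3.7655 = 376.55 nickel
376.55 nickel × 0.2065 = 77.757575 iron

77.758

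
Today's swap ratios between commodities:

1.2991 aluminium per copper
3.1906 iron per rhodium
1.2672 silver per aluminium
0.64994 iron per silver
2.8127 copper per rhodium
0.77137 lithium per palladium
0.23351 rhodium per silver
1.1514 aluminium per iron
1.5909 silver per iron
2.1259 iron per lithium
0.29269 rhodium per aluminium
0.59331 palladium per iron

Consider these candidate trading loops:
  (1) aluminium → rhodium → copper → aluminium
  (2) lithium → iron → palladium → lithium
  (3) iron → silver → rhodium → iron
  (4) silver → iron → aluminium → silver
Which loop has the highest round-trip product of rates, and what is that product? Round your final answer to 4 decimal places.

1.1853

(1) 0.29269 × 2.8127 × 1.2991 = 1.06948
(2) 2.1259 × 0.59331 × 0.77137 = 0.97294
(3) 1.5909 × 0.23351 × 3.1906 = 1.18528
(4) 0.64994 × 1.1514 × 1.2672 = 0.94830
Highest is cycle (3) at 1.1853 (>1, arbitrage).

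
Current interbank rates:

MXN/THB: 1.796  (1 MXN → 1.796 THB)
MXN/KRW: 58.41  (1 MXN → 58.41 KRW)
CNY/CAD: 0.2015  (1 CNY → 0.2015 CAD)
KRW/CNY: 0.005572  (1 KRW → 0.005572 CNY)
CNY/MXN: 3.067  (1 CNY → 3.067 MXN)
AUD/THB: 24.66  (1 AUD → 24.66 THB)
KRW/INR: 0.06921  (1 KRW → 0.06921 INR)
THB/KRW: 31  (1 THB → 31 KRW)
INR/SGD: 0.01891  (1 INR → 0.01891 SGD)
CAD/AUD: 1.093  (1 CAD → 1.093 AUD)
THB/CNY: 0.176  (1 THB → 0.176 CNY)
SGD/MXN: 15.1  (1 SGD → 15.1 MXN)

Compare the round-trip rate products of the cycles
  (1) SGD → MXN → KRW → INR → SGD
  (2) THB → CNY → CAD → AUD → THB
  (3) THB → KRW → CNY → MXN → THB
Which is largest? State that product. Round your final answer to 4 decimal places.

1.1543

(1) 15.1 × 58.41 × 0.06921 × 0.01891 = 1.15432
(2) 0.176 × 0.2015 × 1.093 × 24.66 = 0.95587
(3) 31 × 0.005572 × 3.067 × 1.796 = 0.95147
Highest is cycle (1) at 1.1543 (>1, arbitrage).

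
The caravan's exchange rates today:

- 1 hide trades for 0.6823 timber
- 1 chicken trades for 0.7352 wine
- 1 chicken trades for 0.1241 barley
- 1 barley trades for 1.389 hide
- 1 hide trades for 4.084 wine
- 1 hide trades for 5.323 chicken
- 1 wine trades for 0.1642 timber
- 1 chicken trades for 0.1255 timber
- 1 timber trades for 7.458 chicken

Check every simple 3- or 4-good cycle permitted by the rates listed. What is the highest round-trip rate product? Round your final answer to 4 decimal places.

0.9176

hide→chicken→barley→hide: 5.323 × 0.1241 × 1.389 = 0.91755
timber→chicken→wine→timber: 7.458 × 0.7352 × 0.1642 = 0.90033
hide→timber→chicken→barley→hide: 0.6823 × 7.458 × 0.1241 × 1.389 = 0.87715
Maximum is hide→chicken→barley→hide at 0.9176; no arbitrage — every cycle loses value.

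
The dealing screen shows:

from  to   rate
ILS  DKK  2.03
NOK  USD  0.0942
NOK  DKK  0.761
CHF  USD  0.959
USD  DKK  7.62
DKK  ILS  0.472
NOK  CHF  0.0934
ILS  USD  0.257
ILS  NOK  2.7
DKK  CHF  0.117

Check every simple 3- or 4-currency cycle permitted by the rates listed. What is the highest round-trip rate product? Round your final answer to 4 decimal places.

DKK→ILS→NOK→DKK: 0.472 × 2.7 × 0.761 = 0.96982
DKK→ILS→USD→DKK: 0.472 × 0.257 × 7.62 = 0.92434
DKK→ILS→NOK→USD→DKK: 0.472 × 2.7 × 0.0942 × 7.62 = 0.91477
DKK→CHF→USD→DKK: 0.117 × 0.959 × 7.62 = 0.85499
Maximum is DKK→ILS→NOK→DKK at 0.9698; no arbitrage — every cycle loses value.

0.9698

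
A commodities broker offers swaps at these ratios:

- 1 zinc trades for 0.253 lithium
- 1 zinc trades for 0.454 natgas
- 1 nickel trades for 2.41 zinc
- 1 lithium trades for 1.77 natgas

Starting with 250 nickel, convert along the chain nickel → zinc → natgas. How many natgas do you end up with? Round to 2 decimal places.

250 nickel × 2.41 = 602.5 zinc
602.5 zinc × 0.454 = 273.535 natgas

273.54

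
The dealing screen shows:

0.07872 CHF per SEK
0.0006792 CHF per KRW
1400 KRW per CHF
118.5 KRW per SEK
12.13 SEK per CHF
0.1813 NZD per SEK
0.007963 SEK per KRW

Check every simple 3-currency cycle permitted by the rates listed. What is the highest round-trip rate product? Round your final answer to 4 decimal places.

SEK→KRW→CHF→SEK: 118.5 × 0.0006792 × 12.13 = 0.97629
SEK→CHF→KRW→SEK: 0.07872 × 1400 × 0.007963 = 0.87759
Maximum is SEK→KRW→CHF→SEK at 0.9763; no arbitrage — every cycle loses value.

0.9763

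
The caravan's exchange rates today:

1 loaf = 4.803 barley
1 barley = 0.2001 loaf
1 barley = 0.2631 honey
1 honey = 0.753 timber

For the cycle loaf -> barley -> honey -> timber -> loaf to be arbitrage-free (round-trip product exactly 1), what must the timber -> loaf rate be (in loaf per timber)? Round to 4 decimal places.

1.0509

Known legs of the cycle: 4.803 × 0.2631 × 0.753 = 0.9515429829
For no arbitrage the full-cycle product must be 1, so the missing rate is 1 / 0.9515429829 ≈ 1.050925.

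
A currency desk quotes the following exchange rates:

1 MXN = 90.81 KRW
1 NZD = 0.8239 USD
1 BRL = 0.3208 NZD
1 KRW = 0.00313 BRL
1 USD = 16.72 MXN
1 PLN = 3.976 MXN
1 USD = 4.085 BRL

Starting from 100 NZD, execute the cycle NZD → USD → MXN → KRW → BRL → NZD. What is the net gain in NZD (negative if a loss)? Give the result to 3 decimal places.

100 NZD × 0.8239 = 82.39 USD
82.39 USD × 16.72 = 1377.5608 MXN
1377.5608 MXN × 90.81 = 125096.296248 KRW
125096.296248 KRW × 0.00313 = 391.55140725624 BRL
391.55140725624 BRL × 0.3208 = 125.609691447801792 NZD
Net change: 125.609691447801792 − 100 = 25.609691447801792 NZD

25.610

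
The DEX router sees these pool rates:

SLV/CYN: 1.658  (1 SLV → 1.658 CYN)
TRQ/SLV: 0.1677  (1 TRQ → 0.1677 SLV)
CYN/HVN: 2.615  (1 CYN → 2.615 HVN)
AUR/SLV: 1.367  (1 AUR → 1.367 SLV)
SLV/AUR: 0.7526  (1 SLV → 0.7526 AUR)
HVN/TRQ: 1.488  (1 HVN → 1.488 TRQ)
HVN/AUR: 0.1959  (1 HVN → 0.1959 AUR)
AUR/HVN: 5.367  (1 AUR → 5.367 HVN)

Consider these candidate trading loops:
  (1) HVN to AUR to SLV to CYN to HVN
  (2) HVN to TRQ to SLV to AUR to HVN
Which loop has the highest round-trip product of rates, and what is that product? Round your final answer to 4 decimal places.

1.1611

(1) 0.1959 × 1.367 × 1.658 × 2.615 = 1.16107
(2) 1.488 × 0.1677 × 0.7526 × 5.367 = 1.00793
Highest is cycle (1) at 1.1611 (>1, arbitrage).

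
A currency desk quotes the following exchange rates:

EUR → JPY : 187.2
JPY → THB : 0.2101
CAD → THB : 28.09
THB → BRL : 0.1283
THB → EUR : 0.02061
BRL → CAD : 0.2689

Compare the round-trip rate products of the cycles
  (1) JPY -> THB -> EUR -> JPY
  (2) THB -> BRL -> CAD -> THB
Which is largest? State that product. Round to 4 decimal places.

0.9691

(1) 0.2101 × 0.02061 × 187.2 = 0.81061
(2) 0.1283 × 0.2689 × 28.09 = 0.96910
Highest is cycle (2) at 0.9691 (≤1, no arbitrage).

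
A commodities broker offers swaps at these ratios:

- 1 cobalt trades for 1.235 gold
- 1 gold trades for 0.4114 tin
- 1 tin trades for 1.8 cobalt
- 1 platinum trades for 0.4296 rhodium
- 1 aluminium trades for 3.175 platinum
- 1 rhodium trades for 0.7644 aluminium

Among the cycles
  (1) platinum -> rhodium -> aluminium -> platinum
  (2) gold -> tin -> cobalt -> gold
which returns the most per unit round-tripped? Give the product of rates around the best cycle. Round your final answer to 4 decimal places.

(1) 0.4296 × 0.7644 × 3.175 = 1.04263
(2) 0.4114 × 1.8 × 1.235 = 0.91454
Highest is cycle (1) at 1.0426 (>1, arbitrage).

1.0426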